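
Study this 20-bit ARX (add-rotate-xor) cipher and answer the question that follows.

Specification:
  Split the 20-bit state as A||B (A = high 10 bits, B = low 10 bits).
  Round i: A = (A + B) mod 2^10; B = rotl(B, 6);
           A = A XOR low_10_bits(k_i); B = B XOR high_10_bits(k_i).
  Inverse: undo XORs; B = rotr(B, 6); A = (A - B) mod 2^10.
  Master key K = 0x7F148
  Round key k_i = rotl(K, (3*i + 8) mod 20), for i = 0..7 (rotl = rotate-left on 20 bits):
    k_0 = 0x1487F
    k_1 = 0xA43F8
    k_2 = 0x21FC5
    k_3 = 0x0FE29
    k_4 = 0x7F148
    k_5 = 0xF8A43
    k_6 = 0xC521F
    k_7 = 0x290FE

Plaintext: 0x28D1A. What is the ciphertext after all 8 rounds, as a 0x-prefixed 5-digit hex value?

s_0 = plaintext = 0x28D1A
s_1 = Round(s_0, k_0) = 0x70AC3
s_2 = Round(s_1, k_1) = 0xDF67C
s_3 = Round(s_2, k_2) = 0x8F3A0
s_4 = Round(s_3, k_3) = 0xFD405
s_5 = Round(s_4, k_4) = 0xAC8BC
s_6 = Round(s_5, k_5) = 0x4B4E9
s_7 = Round(s_6, k_6) = 0x0255A
s_8 = Round(s_7, k_7) = 0x67631

0x67631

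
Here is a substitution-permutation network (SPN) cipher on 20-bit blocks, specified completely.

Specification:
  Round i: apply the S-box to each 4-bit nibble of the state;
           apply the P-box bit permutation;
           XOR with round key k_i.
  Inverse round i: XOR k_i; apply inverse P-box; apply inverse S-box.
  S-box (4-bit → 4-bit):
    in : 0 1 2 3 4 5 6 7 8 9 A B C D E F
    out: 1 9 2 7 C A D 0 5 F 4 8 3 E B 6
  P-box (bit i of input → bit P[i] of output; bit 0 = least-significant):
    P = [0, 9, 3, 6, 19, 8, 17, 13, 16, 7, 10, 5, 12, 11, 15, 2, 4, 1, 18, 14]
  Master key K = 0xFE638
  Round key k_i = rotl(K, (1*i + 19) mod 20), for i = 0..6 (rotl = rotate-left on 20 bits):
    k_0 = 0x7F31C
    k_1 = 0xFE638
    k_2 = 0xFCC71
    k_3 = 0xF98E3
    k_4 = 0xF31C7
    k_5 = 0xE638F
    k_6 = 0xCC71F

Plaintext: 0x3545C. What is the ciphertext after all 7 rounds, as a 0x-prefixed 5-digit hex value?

s_0 = plaintext = 0x3545C
s_1 = Round(s_0, k_0) = 0x3DC2B
s_2 = Round(s_1, k_1) = 0xA6FEE
s_3 = Round(s_2, k_2) = 0x37BB4
s_4 = Round(s_3, k_3) = 0xBB899
s_5 = Round(s_4, k_4) = 0x4568A
s_6 = Round(s_5, k_5) = 0x12FA3
s_7 = Round(s_6, k_6) = 0xE8986

0xE8986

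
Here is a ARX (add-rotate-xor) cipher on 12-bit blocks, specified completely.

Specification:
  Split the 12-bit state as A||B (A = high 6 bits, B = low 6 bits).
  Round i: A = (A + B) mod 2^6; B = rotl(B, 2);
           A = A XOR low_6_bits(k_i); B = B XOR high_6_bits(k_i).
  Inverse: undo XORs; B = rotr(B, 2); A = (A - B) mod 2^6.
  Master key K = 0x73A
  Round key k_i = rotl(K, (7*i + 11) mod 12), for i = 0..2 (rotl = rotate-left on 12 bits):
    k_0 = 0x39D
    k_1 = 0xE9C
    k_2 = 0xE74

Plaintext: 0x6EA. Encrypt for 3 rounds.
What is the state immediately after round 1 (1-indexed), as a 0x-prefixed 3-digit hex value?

0x624

s_0 = plaintext = 0x6EA
s_1 = Round(s_0, k_0) = 0x624
s_2 = Round(s_1, k_1) = 0x828
s_3 = Round(s_2, k_2) = 0xF1B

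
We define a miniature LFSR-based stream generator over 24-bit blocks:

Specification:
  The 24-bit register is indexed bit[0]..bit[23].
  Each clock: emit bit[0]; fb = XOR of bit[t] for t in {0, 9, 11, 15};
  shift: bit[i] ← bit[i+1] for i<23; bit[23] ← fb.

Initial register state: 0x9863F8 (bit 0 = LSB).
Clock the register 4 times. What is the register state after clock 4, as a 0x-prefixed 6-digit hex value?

reg_0 = 0x9863F8
clock 1: out=0, reg = 0xCC31FC
clock 2: out=0, reg = 0x6618FE
clock 3: out=0, reg = 0xB30C7F
clock 4: out=1, reg = 0x59863F

0x59863F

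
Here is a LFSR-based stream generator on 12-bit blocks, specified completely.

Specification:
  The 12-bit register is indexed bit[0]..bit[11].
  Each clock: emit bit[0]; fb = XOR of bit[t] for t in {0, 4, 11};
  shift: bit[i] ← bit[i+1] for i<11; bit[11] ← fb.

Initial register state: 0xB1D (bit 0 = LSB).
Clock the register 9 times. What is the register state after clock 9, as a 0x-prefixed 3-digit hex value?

reg_0 = 0xB1D
clock 1: out=1, reg = 0xD8E
clock 2: out=0, reg = 0xEC7
clock 3: out=1, reg = 0x763
clock 4: out=1, reg = 0xBB1
clock 5: out=1, reg = 0xDD8
clock 6: out=0, reg = 0x6EC
clock 7: out=0, reg = 0x376
clock 8: out=0, reg = 0x9BB
clock 9: out=1, reg = 0xCDD

0xCDD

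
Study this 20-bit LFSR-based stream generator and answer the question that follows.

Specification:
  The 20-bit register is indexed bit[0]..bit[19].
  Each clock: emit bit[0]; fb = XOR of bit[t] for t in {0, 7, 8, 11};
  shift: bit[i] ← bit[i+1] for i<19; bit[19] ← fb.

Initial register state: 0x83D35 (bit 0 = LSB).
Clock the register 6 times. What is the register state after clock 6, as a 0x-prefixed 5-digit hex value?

0xD60F4

reg_0 = 0x83D35
clock 1: out=1, reg = 0xC1E9A
clock 2: out=0, reg = 0x60F4D
clock 3: out=1, reg = 0xB07A6
clock 4: out=0, reg = 0x583D3
clock 5: out=1, reg = 0xAC1E9
clock 6: out=1, reg = 0xD60F4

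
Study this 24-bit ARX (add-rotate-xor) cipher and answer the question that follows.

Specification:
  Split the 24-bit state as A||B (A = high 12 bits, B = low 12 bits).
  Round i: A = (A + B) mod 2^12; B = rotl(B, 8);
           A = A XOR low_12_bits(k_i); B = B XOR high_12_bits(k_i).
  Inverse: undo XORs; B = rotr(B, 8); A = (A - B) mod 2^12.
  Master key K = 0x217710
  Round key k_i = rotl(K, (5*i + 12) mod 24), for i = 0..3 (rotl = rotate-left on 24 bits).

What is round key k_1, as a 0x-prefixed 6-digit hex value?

0x2042EE

K = 0x217710
k_0 = rotl(K, (5*0+12) mod 24) = rotl(K, 12) = 0x710217
k_1 = rotl(K, (5*1+12) mod 24) = rotl(K, 17) = 0x2042EE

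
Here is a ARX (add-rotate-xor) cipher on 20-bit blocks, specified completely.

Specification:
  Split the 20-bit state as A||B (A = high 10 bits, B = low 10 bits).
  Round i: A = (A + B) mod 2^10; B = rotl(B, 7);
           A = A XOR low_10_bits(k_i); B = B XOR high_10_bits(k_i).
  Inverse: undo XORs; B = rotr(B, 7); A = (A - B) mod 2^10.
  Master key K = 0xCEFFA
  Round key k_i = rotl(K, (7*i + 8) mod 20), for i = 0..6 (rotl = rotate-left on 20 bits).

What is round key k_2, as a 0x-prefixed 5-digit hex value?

0x3BFEB

K = 0xCEFFA
k_0 = rotl(K, (7*0+8) mod 20) = rotl(K, 8) = 0xFFACE
k_1 = rotl(K, (7*1+8) mod 20) = rotl(K, 15) = 0xD677F
k_2 = rotl(K, (7*2+8) mod 20) = rotl(K, 2) = 0x3BFEB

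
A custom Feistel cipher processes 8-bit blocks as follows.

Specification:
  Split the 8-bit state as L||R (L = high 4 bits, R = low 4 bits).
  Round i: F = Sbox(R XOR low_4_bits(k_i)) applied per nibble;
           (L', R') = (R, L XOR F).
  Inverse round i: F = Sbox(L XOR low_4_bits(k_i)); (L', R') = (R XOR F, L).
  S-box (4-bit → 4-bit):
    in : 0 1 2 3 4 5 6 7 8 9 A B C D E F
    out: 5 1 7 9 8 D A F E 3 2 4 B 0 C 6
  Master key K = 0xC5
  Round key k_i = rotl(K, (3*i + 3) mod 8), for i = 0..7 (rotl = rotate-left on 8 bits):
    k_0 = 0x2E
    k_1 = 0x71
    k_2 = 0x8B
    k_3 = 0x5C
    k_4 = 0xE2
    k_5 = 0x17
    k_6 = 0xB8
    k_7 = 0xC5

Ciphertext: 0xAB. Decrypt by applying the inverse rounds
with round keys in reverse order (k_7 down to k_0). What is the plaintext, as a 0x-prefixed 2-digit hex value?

s_0 = ciphertext = 0xAB
s_1 = InvRound(s_0, k_7) = 0xDA
s_2 = InvRound(s_1, k_6) = 0x7D
s_3 = InvRound(s_2, k_5) = 0x87
s_4 = InvRound(s_3, k_4) = 0x58
s_5 = InvRound(s_4, k_3) = 0xB5
s_6 = InvRound(s_5, k_2) = 0x0B
s_7 = InvRound(s_6, k_1) = 0xA0
s_8 = InvRound(s_7, k_0) = 0x8A

0x8A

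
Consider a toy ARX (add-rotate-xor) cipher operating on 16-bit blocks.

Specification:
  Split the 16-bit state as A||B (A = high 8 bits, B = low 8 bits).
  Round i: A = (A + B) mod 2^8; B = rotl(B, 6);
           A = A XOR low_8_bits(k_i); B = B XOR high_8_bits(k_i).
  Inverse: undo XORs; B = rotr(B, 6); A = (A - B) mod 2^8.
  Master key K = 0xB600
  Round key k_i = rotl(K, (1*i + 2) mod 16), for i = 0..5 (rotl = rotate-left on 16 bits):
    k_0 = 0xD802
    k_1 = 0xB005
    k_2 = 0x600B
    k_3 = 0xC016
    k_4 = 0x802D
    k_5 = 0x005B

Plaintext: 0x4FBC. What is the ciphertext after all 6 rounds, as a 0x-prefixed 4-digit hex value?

0x55E0

s_0 = plaintext = 0x4FBC
s_1 = Round(s_0, k_0) = 0x09F7
s_2 = Round(s_1, k_1) = 0x054D
s_3 = Round(s_2, k_2) = 0x5933
s_4 = Round(s_3, k_3) = 0x9A0C
s_5 = Round(s_4, k_4) = 0x8B83
s_6 = Round(s_5, k_5) = 0x55E0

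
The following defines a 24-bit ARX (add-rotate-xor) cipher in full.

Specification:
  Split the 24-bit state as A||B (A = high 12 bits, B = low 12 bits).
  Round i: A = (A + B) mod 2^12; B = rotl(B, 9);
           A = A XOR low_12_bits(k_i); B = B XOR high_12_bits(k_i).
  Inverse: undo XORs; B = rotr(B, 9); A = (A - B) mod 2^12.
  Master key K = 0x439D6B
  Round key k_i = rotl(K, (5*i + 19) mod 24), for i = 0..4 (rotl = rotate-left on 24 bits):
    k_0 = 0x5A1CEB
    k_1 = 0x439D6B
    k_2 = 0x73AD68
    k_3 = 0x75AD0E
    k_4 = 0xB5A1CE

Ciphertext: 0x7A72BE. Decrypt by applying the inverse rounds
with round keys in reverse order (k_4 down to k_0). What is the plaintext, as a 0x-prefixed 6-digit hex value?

s_0 = ciphertext = 0x7A72BE
s_1 = InvRound(s_0, k_4) = 0x745F24
s_2 = InvRound(s_1, k_3) = 0x6573F4
s_3 = InvRound(s_2, k_2) = 0x4CD672
s_4 = InvRound(s_3, k_1) = 0x74D259
s_5 = InvRound(s_4, k_0) = 0xBE3FC3

0xBE3FC3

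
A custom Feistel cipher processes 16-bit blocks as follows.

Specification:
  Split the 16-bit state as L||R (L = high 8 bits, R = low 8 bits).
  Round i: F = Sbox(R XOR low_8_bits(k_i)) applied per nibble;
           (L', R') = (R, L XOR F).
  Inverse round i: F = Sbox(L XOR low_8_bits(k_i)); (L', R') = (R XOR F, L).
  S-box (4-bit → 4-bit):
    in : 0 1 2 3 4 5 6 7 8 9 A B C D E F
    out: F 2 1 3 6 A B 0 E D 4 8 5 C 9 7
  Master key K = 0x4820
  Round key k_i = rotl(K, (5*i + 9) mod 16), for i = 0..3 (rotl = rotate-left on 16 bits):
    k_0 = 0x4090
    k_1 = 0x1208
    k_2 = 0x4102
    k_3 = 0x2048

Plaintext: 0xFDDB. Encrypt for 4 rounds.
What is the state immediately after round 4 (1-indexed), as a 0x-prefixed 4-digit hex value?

0x6F17

s_0 = plaintext = 0xFDDB
s_1 = Round(s_0, k_0) = 0xDB95
s_2 = Round(s_1, k_1) = 0x9507
s_3 = Round(s_2, k_2) = 0x076F
s_4 = Round(s_3, k_3) = 0x6F17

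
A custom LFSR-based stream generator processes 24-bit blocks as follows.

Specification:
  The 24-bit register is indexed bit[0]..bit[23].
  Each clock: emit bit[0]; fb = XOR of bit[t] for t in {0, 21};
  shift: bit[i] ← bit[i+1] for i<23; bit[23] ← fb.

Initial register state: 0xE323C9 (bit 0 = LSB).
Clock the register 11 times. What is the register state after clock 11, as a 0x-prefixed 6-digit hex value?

0x47DC64

reg_0 = 0xE323C9
clock 1: out=1, reg = 0x7191E4
clock 2: out=0, reg = 0xB8C8F2
clock 3: out=0, reg = 0xDC6479
clock 4: out=1, reg = 0xEE323C
clock 5: out=0, reg = 0xF7191E
clock 6: out=0, reg = 0xFB8C8F
clock 7: out=1, reg = 0x7DC647
clock 8: out=1, reg = 0x3EE323
clock 9: out=1, reg = 0x1F7191
clock 10: out=1, reg = 0x8FB8C8
clock 11: out=0, reg = 0x47DC64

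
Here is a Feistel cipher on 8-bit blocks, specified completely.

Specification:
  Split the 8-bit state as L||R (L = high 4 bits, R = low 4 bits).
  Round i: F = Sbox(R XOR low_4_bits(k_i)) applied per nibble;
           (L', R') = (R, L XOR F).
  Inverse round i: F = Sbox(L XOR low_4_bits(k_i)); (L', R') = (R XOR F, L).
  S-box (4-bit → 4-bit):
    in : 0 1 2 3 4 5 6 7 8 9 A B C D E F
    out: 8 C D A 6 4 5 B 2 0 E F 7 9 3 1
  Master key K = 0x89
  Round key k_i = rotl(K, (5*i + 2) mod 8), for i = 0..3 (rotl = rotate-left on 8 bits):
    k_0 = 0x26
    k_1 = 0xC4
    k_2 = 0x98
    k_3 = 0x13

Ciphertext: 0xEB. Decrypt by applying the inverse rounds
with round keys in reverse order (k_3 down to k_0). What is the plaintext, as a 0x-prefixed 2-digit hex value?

0xD4

s_0 = ciphertext = 0xEB
s_1 = InvRound(s_0, k_3) = 0x2E
s_2 = InvRound(s_1, k_2) = 0x02
s_3 = InvRound(s_2, k_1) = 0x40
s_4 = InvRound(s_3, k_0) = 0xD4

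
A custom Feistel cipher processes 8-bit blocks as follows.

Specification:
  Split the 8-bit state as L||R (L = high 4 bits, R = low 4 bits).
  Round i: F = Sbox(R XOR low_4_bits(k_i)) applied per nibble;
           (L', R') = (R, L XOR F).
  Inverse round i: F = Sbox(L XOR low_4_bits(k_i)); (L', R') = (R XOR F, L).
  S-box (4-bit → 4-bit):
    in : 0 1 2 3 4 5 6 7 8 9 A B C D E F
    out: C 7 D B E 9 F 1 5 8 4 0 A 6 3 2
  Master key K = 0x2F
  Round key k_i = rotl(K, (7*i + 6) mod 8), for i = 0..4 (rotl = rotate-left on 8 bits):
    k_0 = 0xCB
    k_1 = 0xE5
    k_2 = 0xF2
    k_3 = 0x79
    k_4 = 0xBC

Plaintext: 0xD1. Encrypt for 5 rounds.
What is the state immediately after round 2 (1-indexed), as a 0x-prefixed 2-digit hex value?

0x9B

s_0 = plaintext = 0xD1
s_1 = Round(s_0, k_0) = 0x19
s_2 = Round(s_1, k_1) = 0x9B
s_3 = Round(s_2, k_2) = 0xB1
s_4 = Round(s_3, k_3) = 0x1E
s_5 = Round(s_4, k_4) = 0xEC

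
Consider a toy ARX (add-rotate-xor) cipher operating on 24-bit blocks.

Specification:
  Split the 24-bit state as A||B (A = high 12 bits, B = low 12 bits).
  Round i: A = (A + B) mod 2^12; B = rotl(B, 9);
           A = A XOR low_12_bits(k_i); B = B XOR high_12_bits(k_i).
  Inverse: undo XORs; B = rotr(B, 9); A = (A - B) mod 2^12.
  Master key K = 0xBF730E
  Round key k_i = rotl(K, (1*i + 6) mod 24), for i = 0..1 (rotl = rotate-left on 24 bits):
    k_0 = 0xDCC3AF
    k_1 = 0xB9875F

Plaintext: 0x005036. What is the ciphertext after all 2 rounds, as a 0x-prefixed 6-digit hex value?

0x201FA1

s_0 = plaintext = 0x005036
s_1 = Round(s_0, k_0) = 0x3941CA
s_2 = Round(s_1, k_1) = 0x201FA1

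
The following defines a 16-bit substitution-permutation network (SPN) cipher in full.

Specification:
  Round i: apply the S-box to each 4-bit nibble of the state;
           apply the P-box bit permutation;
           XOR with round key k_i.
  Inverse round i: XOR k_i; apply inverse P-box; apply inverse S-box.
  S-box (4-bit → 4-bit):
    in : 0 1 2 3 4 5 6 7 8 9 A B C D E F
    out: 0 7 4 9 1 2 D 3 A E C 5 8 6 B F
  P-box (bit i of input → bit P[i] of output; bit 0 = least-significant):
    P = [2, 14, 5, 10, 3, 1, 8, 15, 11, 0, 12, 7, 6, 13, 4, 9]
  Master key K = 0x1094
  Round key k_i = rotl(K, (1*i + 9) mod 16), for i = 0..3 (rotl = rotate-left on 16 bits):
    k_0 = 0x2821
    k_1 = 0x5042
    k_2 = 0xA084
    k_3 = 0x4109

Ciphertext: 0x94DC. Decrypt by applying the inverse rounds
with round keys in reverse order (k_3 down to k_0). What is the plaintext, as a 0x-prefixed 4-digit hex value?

s_0 = ciphertext = 0x94DC
s_1 = InvRound(s_0, k_3) = 0xB9AE
s_2 = InvRound(s_1, k_2) = 0x0B12
s_3 = InvRound(s_2, k_1) = 0x6B25
s_4 = InvRound(s_3, k_0) = 0xC027

0xC027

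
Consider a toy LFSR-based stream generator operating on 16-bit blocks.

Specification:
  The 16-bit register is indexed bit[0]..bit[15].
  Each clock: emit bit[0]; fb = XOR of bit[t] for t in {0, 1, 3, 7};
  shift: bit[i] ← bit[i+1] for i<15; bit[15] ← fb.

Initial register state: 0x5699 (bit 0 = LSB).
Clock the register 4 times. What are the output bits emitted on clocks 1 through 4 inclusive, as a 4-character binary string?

1001

reg_0 = 0x5699
clock 1: out=1, reg = 0xAB4C
clock 2: out=0, reg = 0xD5A6
clock 3: out=0, reg = 0x6AD3
clock 4: out=1, reg = 0xB569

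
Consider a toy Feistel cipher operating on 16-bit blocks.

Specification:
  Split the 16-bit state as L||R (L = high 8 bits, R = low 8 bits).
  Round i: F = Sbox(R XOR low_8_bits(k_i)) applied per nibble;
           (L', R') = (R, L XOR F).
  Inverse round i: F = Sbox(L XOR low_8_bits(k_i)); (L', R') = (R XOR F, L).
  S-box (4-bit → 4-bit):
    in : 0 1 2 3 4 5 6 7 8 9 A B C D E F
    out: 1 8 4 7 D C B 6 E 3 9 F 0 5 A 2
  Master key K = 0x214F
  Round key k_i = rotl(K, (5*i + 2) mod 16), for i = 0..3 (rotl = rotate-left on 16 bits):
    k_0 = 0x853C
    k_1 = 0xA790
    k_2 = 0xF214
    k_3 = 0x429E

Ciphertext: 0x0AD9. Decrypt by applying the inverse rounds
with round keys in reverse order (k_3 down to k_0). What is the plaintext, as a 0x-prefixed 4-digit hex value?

0x6D1B

s_0 = ciphertext = 0x0AD9
s_1 = InvRound(s_0, k_3) = 0xE40A
s_2 = InvRound(s_1, k_2) = 0x2BE4
s_3 = InvRound(s_2, k_1) = 0x1B2B
s_4 = InvRound(s_3, k_0) = 0x6D1B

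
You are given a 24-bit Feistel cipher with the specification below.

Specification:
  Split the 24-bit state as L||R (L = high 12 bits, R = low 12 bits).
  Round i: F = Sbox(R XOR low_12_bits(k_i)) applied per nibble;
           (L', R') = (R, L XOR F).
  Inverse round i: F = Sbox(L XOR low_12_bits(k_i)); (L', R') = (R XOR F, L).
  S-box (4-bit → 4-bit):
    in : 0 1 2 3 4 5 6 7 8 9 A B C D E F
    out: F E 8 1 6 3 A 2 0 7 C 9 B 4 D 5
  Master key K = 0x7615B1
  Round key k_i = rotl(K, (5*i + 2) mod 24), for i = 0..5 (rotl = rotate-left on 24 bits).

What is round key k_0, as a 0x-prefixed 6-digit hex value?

K = 0x7615B1
k_0 = rotl(K, (5*0+2) mod 24) = rotl(K, 2) = 0xD856C5

0xD856C5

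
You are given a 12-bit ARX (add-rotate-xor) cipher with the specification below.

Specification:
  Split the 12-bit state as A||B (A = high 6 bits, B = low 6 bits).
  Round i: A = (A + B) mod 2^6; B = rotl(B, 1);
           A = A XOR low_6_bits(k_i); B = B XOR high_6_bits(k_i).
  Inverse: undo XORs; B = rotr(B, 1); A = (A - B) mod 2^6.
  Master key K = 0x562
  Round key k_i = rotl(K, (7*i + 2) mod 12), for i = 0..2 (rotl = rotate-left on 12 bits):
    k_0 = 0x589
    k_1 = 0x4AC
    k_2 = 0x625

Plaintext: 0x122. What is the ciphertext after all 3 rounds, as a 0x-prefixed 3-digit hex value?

0x1F1

s_0 = plaintext = 0x122
s_1 = Round(s_0, k_0) = 0xBD3
s_2 = Round(s_1, k_1) = 0xBB4
s_3 = Round(s_2, k_2) = 0x1F1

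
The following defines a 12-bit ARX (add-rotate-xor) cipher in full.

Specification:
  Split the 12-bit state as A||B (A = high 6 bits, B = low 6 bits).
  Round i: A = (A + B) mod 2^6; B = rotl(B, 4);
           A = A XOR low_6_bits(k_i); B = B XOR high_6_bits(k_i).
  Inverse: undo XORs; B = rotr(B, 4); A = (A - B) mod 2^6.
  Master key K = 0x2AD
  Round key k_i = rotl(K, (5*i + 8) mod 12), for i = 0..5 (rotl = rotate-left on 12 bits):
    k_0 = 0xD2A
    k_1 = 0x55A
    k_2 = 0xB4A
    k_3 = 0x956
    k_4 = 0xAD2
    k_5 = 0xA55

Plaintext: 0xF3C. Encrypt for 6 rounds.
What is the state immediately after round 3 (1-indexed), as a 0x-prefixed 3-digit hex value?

0x217

s_0 = plaintext = 0xF3C
s_1 = Round(s_0, k_0) = 0x4BB
s_2 = Round(s_1, k_1) = 0x5EB
s_3 = Round(s_2, k_2) = 0x217
s_4 = Round(s_3, k_3) = 0x250
s_5 = Round(s_4, k_4) = 0x2EF
s_6 = Round(s_5, k_5) = 0xBD2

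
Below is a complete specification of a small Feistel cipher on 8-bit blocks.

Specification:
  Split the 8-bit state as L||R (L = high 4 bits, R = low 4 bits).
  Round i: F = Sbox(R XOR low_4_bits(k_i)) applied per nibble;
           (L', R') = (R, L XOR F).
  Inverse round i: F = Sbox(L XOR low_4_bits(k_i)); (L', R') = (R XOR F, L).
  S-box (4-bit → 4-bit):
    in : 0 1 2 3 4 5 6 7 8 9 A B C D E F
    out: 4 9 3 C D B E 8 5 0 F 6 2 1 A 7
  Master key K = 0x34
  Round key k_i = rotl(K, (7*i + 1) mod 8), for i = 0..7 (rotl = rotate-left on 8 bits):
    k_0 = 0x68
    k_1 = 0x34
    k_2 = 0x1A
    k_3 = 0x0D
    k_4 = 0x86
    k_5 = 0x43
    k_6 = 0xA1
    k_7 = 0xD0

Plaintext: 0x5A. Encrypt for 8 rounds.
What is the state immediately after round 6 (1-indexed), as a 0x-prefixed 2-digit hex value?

s_0 = plaintext = 0x5A
s_1 = Round(s_0, k_0) = 0xA6
s_2 = Round(s_1, k_1) = 0x69
s_3 = Round(s_2, k_2) = 0x9A
s_4 = Round(s_3, k_3) = 0xA1
s_5 = Round(s_4, k_4) = 0x12
s_6 = Round(s_5, k_5) = 0x28
s_7 = Round(s_6, k_6) = 0x82
s_8 = Round(s_7, k_7) = 0x2B

0x28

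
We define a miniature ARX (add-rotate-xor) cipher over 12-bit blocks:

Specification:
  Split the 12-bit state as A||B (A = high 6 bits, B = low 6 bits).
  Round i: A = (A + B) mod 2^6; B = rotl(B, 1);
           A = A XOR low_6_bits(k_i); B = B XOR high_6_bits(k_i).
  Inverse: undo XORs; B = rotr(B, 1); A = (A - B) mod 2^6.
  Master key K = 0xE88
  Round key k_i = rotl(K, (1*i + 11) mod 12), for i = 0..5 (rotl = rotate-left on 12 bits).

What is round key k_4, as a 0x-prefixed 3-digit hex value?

K = 0xE88
k_0 = rotl(K, (1*0+11) mod 12) = rotl(K, 11) = 0x744
k_1 = rotl(K, (1*1+11) mod 12) = rotl(K, 0) = 0xE88
k_2 = rotl(K, (1*2+11) mod 12) = rotl(K, 1) = 0xD11
k_3 = rotl(K, (1*3+11) mod 12) = rotl(K, 2) = 0xA23
k_4 = rotl(K, (1*4+11) mod 12) = rotl(K, 3) = 0x447

0x447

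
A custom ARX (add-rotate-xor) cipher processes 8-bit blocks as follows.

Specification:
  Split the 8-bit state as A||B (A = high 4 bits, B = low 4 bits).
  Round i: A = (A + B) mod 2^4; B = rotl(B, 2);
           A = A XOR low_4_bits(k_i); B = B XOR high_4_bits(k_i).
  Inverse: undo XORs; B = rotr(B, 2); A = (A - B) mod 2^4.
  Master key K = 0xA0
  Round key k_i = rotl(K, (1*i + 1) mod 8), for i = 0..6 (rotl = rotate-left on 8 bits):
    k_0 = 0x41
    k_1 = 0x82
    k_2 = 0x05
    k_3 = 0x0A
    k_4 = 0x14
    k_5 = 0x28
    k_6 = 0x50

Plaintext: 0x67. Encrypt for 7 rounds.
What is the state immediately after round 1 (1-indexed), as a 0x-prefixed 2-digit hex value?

0xC9

s_0 = plaintext = 0x67
s_1 = Round(s_0, k_0) = 0xC9
s_2 = Round(s_1, k_1) = 0x7E
s_3 = Round(s_2, k_2) = 0x0B
s_4 = Round(s_3, k_3) = 0x1E
s_5 = Round(s_4, k_4) = 0xBA
s_6 = Round(s_5, k_5) = 0xD8
s_7 = Round(s_6, k_6) = 0x57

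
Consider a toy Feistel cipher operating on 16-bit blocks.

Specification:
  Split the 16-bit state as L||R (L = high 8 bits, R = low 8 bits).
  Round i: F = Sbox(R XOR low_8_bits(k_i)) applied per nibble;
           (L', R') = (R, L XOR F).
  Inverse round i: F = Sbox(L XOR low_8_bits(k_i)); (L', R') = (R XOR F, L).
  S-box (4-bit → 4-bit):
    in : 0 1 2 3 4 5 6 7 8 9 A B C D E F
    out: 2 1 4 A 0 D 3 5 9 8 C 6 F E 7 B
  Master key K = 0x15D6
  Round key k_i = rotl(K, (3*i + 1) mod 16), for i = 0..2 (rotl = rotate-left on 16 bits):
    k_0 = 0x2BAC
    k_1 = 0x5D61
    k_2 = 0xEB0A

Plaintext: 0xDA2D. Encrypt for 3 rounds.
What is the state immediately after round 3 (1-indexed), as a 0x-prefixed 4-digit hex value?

0x617D

s_0 = plaintext = 0xDA2D
s_1 = Round(s_0, k_0) = 0x2D4B
s_2 = Round(s_1, k_1) = 0x4B61
s_3 = Round(s_2, k_2) = 0x617D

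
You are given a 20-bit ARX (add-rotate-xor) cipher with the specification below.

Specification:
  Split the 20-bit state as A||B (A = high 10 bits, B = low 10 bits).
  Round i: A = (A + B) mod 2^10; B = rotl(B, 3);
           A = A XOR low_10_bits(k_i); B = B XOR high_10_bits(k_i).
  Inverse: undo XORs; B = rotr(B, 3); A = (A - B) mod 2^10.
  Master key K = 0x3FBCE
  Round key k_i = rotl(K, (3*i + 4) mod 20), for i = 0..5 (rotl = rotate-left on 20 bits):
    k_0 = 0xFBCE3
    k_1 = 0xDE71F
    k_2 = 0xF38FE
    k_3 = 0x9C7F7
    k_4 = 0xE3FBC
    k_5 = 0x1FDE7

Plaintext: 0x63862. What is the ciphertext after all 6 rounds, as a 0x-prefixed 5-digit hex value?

s_0 = plaintext = 0x63862
s_1 = Round(s_0, k_0) = 0x44CFF
s_2 = Round(s_1, k_1) = 0x43480
s_3 = Round(s_2, k_2) = 0x5CFCF
s_4 = Round(s_3, k_3) = 0xAD40E
s_5 = Round(s_4, k_4) = 0x5FFFF
s_6 = Round(s_5, k_5) = 0x26780

0x26780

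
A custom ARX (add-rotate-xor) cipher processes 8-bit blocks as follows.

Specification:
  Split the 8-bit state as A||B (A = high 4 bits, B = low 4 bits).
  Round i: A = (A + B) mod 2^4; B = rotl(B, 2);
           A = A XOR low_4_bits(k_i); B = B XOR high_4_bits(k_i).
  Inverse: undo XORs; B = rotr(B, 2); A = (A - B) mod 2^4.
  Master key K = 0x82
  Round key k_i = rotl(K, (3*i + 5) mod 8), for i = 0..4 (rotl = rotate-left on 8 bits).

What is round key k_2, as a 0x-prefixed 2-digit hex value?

0x14

K = 0x82
k_0 = rotl(K, (3*0+5) mod 8) = rotl(K, 5) = 0x50
k_1 = rotl(K, (3*1+5) mod 8) = rotl(K, 0) = 0x82
k_2 = rotl(K, (3*2+5) mod 8) = rotl(K, 3) = 0x14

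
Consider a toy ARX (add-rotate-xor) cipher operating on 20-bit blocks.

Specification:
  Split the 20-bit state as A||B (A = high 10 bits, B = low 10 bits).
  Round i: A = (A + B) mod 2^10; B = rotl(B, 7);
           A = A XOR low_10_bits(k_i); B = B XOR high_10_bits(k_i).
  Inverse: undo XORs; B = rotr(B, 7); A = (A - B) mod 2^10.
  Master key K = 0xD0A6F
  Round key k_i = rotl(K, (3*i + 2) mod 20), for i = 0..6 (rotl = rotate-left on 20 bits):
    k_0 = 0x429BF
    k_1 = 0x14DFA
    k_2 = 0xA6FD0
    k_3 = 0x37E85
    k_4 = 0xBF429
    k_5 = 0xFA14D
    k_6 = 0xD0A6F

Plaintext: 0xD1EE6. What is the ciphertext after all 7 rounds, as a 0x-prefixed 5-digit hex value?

0xD9DC4

s_0 = plaintext = 0xD1EE6
s_1 = Round(s_0, k_0) = 0xE4A56
s_2 = Round(s_1, k_1) = 0x04B19
s_3 = Round(s_2, k_2) = 0x3EE78
s_4 = Round(s_3, k_3) = 0x7D890
s_5 = Round(s_4, k_4) = 0xABEEF
s_6 = Round(s_5, k_5) = 0x34C35
s_7 = Round(s_6, k_6) = 0xD9DC4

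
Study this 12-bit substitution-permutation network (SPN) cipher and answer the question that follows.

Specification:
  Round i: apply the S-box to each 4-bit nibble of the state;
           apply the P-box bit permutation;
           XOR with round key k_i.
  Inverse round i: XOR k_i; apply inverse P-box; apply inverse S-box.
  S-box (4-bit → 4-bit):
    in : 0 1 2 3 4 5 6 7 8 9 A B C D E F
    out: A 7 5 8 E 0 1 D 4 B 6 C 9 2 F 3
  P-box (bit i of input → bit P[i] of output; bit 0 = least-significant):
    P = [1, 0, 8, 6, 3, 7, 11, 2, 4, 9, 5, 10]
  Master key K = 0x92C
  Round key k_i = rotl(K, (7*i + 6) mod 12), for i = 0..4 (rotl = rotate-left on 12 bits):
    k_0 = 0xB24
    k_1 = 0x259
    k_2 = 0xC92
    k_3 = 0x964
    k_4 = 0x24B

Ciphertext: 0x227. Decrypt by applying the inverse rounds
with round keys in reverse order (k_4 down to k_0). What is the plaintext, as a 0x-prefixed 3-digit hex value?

0xA87

s_0 = ciphertext = 0x227
s_1 = InvRound(s_0, k_4) = 0x8C3
s_2 = InvRound(s_1, k_3) = 0x801
s_3 = InvRound(s_2, k_2) = 0xCDF
s_4 = InvRound(s_3, k_1) = 0x046
s_5 = InvRound(s_4, k_0) = 0xA87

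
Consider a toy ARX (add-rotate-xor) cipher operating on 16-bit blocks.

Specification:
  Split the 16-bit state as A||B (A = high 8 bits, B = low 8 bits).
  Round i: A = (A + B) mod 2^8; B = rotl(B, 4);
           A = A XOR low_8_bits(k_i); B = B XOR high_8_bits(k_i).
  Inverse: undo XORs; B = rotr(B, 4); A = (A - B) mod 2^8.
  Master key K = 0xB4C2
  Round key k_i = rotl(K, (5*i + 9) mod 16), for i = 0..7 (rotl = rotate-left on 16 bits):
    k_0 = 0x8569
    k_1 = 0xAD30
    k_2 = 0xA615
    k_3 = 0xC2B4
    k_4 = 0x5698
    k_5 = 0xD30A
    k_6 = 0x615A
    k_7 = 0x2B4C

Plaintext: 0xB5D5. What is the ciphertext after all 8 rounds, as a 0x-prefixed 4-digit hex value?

0x7403

s_0 = plaintext = 0xB5D5
s_1 = Round(s_0, k_0) = 0xE3D8
s_2 = Round(s_1, k_1) = 0x8B20
s_3 = Round(s_2, k_2) = 0xBEA4
s_4 = Round(s_3, k_3) = 0xD688
s_5 = Round(s_4, k_4) = 0xC6DE
s_6 = Round(s_5, k_5) = 0xAE3E
s_7 = Round(s_6, k_6) = 0xB682
s_8 = Round(s_7, k_7) = 0x7403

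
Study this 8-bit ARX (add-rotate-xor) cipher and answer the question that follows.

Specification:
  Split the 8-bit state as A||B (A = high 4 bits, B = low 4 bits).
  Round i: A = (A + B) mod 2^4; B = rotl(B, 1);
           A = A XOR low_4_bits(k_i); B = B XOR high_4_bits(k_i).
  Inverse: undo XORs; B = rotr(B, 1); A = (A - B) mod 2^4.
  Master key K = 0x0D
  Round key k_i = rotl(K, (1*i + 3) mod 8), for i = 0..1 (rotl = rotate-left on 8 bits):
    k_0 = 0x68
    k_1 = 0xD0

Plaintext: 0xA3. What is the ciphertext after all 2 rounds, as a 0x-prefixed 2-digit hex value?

0x5D

s_0 = plaintext = 0xA3
s_1 = Round(s_0, k_0) = 0x50
s_2 = Round(s_1, k_1) = 0x5D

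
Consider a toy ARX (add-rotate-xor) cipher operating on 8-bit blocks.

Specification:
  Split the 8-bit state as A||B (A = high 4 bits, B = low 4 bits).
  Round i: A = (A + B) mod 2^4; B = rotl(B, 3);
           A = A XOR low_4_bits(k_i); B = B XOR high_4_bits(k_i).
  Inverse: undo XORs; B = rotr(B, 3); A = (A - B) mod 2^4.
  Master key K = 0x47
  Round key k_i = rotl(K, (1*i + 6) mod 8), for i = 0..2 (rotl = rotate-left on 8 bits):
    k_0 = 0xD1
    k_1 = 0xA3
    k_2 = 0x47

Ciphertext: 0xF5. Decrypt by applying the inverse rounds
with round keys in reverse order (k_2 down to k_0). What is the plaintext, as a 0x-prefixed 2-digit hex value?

0xC9

s_0 = ciphertext = 0xF5
s_1 = InvRound(s_0, k_2) = 0x62
s_2 = InvRound(s_1, k_1) = 0x41
s_3 = InvRound(s_2, k_0) = 0xC9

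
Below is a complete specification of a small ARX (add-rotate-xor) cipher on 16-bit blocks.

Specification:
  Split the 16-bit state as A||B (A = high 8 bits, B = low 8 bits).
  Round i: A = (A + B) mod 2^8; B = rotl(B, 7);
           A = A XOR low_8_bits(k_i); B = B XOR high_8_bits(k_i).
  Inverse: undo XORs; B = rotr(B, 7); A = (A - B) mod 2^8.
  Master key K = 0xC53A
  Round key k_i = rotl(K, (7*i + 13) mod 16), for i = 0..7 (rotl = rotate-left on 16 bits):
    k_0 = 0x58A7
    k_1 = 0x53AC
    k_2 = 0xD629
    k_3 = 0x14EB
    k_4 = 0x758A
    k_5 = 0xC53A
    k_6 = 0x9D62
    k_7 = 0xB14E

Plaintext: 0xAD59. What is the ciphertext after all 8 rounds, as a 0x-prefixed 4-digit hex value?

s_0 = plaintext = 0xAD59
s_1 = Round(s_0, k_0) = 0xA1F4
s_2 = Round(s_1, k_1) = 0x3929
s_3 = Round(s_2, k_2) = 0x4B42
s_4 = Round(s_3, k_3) = 0x6635
s_5 = Round(s_4, k_4) = 0x11EF
s_6 = Round(s_5, k_5) = 0x3A32
s_7 = Round(s_6, k_6) = 0x0E84
s_8 = Round(s_7, k_7) = 0xDCF3

0xDCF3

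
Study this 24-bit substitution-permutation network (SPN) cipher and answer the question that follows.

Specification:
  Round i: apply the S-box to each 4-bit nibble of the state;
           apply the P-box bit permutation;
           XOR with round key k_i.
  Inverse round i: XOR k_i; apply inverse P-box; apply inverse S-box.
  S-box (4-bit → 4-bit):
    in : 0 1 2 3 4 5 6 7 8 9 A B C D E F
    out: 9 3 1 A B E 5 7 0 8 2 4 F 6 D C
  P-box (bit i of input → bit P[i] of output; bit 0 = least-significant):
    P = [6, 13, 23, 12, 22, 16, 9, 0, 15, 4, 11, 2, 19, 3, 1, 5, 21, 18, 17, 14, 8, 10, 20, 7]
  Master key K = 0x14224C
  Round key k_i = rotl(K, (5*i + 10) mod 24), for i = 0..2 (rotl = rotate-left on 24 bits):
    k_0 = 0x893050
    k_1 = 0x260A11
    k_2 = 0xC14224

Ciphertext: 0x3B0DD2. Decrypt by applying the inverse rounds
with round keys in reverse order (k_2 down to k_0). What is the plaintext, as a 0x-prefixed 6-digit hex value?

0x59EC3F

s_0 = ciphertext = 0x3B0DD2
s_1 = InvRound(s_0, k_2) = 0xCEE566
s_2 = InvRound(s_1, k_1) = 0x10ECE7
s_3 = InvRound(s_2, k_0) = 0x59EC3F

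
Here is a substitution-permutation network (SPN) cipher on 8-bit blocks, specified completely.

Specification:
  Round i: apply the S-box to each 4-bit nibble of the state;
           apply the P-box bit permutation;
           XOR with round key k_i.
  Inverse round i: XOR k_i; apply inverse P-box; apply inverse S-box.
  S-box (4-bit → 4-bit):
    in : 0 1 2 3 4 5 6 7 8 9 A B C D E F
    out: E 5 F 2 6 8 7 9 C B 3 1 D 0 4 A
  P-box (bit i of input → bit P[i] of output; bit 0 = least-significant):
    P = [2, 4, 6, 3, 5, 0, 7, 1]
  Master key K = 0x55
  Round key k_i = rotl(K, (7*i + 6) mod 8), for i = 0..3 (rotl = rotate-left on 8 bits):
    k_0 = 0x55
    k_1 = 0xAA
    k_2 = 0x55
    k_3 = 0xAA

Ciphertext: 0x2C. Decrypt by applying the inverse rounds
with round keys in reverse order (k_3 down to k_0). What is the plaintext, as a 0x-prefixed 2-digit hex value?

0x1E

s_0 = ciphertext = 0x2C
s_1 = InvRound(s_0, k_3) = 0x8B
s_2 = InvRound(s_1, k_2) = 0x82
s_3 = InvRound(s_2, k_1) = 0xB5
s_4 = InvRound(s_3, k_0) = 0x1E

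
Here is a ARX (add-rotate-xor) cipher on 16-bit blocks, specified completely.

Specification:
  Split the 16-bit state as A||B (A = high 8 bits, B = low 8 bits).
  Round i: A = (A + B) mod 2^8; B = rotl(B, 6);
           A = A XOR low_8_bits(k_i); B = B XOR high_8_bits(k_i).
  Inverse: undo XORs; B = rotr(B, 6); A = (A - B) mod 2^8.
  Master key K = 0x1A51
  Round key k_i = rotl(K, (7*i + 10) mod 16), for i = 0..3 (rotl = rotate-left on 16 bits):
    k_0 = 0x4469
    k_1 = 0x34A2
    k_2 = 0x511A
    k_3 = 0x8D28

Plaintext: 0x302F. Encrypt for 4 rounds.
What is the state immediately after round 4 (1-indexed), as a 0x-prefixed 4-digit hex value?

0xE0A4

s_0 = plaintext = 0x302F
s_1 = Round(s_0, k_0) = 0x368F
s_2 = Round(s_1, k_1) = 0x67D7
s_3 = Round(s_2, k_2) = 0x24A4
s_4 = Round(s_3, k_3) = 0xE0A4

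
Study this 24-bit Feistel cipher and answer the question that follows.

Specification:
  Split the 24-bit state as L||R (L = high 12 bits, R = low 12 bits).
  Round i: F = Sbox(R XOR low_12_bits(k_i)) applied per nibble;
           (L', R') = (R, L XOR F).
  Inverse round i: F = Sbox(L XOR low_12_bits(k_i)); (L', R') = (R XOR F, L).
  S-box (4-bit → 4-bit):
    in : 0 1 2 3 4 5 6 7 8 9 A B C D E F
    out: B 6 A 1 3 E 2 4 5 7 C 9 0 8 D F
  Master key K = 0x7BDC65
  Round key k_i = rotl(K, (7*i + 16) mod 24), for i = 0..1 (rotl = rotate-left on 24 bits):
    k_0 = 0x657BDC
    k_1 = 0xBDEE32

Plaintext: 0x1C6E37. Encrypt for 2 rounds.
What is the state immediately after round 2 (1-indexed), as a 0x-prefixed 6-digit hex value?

0xF1F89F

s_0 = plaintext = 0x1C6E37
s_1 = Round(s_0, k_0) = 0xE37F1F
s_2 = Round(s_1, k_1) = 0xF1F89F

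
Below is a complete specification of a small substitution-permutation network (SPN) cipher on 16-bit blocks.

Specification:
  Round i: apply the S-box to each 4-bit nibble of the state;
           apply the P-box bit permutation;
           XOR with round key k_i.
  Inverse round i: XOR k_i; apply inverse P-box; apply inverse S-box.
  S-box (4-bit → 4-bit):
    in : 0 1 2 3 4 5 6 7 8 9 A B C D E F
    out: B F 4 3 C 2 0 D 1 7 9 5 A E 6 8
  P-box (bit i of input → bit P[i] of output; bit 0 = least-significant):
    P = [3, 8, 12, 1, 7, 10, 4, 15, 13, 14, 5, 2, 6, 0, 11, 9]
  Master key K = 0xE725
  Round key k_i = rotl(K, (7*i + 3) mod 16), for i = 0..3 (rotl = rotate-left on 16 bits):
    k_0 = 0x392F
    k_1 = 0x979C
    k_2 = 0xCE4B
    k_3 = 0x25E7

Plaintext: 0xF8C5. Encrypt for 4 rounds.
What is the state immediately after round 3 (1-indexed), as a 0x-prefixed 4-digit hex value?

0xC05C

s_0 = plaintext = 0xF8C5
s_1 = Round(s_0, k_0) = 0x9E2F
s_2 = Round(s_1, k_1) = 0xDFEF
s_3 = Round(s_2, k_2) = 0xC05C
s_4 = Round(s_3, k_3) = 0x42E0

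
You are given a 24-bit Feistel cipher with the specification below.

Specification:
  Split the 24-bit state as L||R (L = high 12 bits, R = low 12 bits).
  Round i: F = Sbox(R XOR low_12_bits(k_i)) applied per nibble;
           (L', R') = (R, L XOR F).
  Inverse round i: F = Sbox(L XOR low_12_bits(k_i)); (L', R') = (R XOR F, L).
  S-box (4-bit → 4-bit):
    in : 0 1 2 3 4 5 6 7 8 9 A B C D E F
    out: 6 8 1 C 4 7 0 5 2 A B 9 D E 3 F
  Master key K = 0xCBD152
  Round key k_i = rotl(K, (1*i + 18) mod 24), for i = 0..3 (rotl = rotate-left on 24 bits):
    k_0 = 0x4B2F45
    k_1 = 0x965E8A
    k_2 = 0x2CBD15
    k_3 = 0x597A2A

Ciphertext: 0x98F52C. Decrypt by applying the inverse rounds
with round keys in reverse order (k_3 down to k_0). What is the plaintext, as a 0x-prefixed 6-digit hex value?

0x67F58B

s_0 = ciphertext = 0x98F52C
s_1 = InvRound(s_0, k_3) = 0x99B98F
s_2 = InvRound(s_1, k_2) = 0xDAC99B
s_3 = InvRound(s_2, k_1) = 0x58BDAC
s_4 = InvRound(s_3, k_0) = 0x67F58B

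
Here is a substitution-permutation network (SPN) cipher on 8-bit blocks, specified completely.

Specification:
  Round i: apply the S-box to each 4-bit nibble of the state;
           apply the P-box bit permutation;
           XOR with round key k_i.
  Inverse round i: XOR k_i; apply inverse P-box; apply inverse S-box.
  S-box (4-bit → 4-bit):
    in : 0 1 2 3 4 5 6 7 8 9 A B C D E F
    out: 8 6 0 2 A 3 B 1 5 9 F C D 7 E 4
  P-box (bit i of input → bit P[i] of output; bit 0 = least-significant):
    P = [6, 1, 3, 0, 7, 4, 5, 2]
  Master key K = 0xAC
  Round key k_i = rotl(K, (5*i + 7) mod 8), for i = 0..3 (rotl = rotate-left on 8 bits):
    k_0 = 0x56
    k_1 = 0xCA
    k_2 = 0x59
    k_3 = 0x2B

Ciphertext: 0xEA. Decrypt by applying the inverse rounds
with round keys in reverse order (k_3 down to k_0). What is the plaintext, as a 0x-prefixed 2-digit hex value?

s_0 = ciphertext = 0xEA
s_1 = InvRound(s_0, k_3) = 0x79
s_2 = InvRound(s_1, k_2) = 0xF2
s_3 = InvRound(s_2, k_1) = 0x1F
s_4 = InvRound(s_3, k_0) = 0x2C

0x2C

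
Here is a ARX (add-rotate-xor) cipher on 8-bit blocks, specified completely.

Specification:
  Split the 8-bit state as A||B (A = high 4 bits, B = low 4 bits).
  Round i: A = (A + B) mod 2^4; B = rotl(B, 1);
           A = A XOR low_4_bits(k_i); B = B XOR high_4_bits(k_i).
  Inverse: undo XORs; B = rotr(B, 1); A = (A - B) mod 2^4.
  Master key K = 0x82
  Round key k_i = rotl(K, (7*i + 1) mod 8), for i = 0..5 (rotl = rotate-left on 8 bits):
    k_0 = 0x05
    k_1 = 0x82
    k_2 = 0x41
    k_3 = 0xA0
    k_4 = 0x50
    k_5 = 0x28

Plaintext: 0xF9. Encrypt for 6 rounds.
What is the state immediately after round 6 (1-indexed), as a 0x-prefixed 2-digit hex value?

0x1E

s_0 = plaintext = 0xF9
s_1 = Round(s_0, k_0) = 0xD3
s_2 = Round(s_1, k_1) = 0x2E
s_3 = Round(s_2, k_2) = 0x19
s_4 = Round(s_3, k_3) = 0xA9
s_5 = Round(s_4, k_4) = 0x36
s_6 = Round(s_5, k_5) = 0x1E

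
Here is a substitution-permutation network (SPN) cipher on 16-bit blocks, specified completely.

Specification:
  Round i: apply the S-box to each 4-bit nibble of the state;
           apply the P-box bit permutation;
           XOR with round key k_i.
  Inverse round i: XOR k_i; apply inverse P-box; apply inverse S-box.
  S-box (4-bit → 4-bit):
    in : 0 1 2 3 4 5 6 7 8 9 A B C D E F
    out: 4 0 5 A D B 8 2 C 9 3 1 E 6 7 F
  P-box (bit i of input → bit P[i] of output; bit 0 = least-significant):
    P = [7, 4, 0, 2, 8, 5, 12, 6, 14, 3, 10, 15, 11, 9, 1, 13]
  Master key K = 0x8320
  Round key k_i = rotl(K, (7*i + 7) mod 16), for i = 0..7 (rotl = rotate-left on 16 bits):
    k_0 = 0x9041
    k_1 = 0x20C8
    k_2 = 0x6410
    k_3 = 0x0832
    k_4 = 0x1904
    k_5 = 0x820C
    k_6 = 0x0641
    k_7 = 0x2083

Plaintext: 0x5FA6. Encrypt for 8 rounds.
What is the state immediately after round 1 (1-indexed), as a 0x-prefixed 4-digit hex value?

0x7F6D

s_0 = plaintext = 0x5FA6
s_1 = Round(s_0, k_0) = 0x7F6D
s_2 = Round(s_1, k_1) = 0xE691
s_3 = Round(s_2, k_2) = 0xEF52
s_4 = Round(s_3, k_3) = 0xC7D9
s_5 = Round(s_4, k_4) = 0x2BAA
s_6 = Round(s_5, k_5) = 0xCBBE
s_7 = Round(s_6, k_6) = 0x65D2
s_8 = Round(s_7, k_7) = 0xD02A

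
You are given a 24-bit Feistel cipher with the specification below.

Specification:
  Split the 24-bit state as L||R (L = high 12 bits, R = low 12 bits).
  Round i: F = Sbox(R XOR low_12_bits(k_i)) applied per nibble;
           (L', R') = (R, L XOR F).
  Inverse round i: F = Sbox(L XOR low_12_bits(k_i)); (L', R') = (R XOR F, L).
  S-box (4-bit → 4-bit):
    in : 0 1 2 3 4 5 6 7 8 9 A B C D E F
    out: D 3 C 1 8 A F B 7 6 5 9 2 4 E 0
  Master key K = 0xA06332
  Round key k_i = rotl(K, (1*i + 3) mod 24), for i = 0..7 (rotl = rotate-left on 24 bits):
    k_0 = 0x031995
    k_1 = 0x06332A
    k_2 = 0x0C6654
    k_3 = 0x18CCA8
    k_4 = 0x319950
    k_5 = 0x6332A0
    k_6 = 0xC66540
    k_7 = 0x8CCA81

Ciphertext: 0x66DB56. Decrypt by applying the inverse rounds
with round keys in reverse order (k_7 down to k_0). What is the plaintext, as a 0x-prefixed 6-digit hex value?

s_0 = ciphertext = 0x66DB56
s_1 = InvRound(s_0, k_7) = 0x9B466D
s_2 = InvRound(s_1, k_6) = 0x4659B4
s_3 = InvRound(s_2, k_5) = 0x69E465
s_4 = InvRound(s_3, k_4) = 0x44B69E
s_5 = InvRound(s_4, k_3) = 0x17F44B
s_6 = InvRound(s_5, k_2) = 0xF8217F
s_7 = InvRound(s_6, k_1) = 0x328F82
s_8 = InvRound(s_7, k_0) = 0xA16328

0xA16328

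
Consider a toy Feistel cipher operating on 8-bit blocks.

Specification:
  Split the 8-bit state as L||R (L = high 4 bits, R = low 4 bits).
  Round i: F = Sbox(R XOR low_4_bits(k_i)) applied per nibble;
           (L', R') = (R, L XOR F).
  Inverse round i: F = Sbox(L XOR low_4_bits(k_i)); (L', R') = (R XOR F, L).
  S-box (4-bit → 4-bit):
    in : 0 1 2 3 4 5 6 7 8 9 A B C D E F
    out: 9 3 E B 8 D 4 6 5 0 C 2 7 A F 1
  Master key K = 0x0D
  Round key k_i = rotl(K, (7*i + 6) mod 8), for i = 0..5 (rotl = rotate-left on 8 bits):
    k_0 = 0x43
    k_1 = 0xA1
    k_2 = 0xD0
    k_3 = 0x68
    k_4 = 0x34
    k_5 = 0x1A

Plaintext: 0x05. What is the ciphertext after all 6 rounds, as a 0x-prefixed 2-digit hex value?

0x6F

s_0 = plaintext = 0x05
s_1 = Round(s_0, k_0) = 0x54
s_2 = Round(s_1, k_1) = 0x48
s_3 = Round(s_2, k_2) = 0x81
s_4 = Round(s_3, k_3) = 0x18
s_5 = Round(s_4, k_4) = 0x86
s_6 = Round(s_5, k_5) = 0x6F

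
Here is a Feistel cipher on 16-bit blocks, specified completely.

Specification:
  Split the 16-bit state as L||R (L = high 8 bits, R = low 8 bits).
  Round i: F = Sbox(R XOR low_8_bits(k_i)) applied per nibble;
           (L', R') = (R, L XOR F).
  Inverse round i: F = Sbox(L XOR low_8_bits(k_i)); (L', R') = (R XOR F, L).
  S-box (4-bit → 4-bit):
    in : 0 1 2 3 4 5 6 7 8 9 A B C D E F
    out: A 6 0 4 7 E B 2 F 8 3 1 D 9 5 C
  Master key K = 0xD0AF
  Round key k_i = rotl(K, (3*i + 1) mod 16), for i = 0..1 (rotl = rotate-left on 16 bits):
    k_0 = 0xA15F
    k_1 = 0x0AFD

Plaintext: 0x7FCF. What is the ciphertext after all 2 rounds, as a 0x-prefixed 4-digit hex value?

0xF560

s_0 = plaintext = 0x7FCF
s_1 = Round(s_0, k_0) = 0xCFF5
s_2 = Round(s_1, k_1) = 0xF560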